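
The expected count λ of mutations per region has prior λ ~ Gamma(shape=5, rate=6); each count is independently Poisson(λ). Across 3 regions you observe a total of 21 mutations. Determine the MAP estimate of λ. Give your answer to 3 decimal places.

λ̂_MAP = 2.778

Σxᵢ = 21, n = 3.
Posterior ∝ λ^4e^(−6λ) · λ^21e^(−3λ) = λ^25e^(−9λ), i.e. Gamma(shape=26, rate=9).
The mode of a Gamma(a, b) with a ≥ 1 (shape–rate) is (a−1)/b = 25/9 ≈ 2.778.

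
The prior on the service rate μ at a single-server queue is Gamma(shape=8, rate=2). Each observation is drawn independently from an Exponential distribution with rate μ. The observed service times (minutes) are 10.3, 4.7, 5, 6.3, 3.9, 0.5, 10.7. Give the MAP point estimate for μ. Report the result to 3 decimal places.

μ̂_MAP = 0.323

The Exponential(rate=μ) likelihood is ∝ μ^n e^(−μΣtᵢ). Here n = 7 and Σtᵢ = 10.3 + 4.7 + 5 + 6.3 + 3.9 + 0.5 + 10.7 = 41.4.
Posterior ∝ μ^7e^(−2μ) · μ^7e^(−41.4μ) = μ^14e^(−43.4μ), i.e. Gamma(15, 43.4).
Mode = (a−1)/b = 14/43.4 ≈ 0.323.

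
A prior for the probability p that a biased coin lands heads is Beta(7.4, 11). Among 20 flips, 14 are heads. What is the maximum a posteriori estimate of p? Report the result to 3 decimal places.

p̂_MAP = 0.560

Prior: Beta(7.4, 11).
Data: 14 successes in 20 trials. The binomial likelihood contributes p^14(1−p)^6, so the posterior is Beta(7.4+14, 11+6) = Beta(21.4, 17).
For Beta(a, b) with a, b > 1 the mode is (a−1)/(a+b−2) = 20.4/36.4 ≈ 0.560.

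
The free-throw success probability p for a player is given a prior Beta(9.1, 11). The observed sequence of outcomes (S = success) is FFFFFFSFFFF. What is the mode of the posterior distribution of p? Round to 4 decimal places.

Prior: Beta(9.1, 11).
Data: 1 success in 11 trials (from the sequence). The binomial likelihood contributes p(1−p)^10, so the posterior is Beta(9.1+1, 11+10) = Beta(10.1, 21).
For Beta(a, b) with a, b > 1 the mode is (a−1)/(a+b−2) = 9.1/29.1 ≈ 0.3127.

p̂_MAP = 0.3127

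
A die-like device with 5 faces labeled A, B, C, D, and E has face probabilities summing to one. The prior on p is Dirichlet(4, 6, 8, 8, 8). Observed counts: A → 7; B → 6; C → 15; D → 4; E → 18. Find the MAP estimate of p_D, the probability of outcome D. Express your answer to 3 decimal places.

The posterior is Dirichlet(αᵢ + nᵢ) = Dirichlet(11, 12, 23, 12, 26).
For a Dirichlet(a₁,…,a_K) with all aᵢ > 1, the mode has j-th component (aⱼ − 1)/(Σaᵢ − K).
Here Σaᵢ = 84 and K = 5, so p_D = (12 − 1)/(84 − 5) = 11/79 ≈ 0.139.

MAP estimate of p_D = 0.139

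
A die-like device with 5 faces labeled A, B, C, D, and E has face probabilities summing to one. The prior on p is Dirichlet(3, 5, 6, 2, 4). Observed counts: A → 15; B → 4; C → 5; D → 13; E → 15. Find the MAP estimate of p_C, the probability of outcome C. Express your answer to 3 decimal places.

The posterior is Dirichlet(αᵢ + nᵢ) = Dirichlet(18, 9, 11, 15, 19).
For a Dirichlet(a₁,…,a_K) with all aᵢ > 1, the mode has j-th component (aⱼ − 1)/(Σaᵢ − K).
Here Σaᵢ = 72 and K = 5, so p_C = (11 − 1)/(72 − 5) = 10/67 ≈ 0.149.

MAP estimate of p_C = 0.149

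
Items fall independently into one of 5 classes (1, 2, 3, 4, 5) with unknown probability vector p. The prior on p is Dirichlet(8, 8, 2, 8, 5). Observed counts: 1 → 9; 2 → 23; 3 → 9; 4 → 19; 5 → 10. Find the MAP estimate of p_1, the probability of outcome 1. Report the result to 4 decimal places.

MAP estimate: 0.1667

The posterior is Dirichlet(αᵢ + nᵢ) = Dirichlet(17, 31, 11, 27, 15).
For a Dirichlet(a₁,…,a_K) with all aᵢ > 1, the mode has j-th component (aⱼ − 1)/(Σaᵢ − K).
Here Σaᵢ = 101 and K = 5, so p_1 = (17 − 1)/(101 − 5) = 16/96 ≈ 0.1667.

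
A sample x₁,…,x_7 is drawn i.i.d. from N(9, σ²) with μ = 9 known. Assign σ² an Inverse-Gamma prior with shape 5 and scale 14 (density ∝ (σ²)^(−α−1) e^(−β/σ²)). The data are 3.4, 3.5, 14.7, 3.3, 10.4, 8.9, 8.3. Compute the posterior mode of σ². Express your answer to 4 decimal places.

σ̂²_MAP = 8.2658

Sum of squared deviations about the known mean: SS = (3.4−9)² + (3.5−9)² + (14.7−9)² + (3.3−9)² + (10.4−9)² + (8.9−9)² + (8.3−9)² = 129.05.
The Normal likelihood contributes (σ²)^(−n/2) exp(−SS/(2σ²)), so the posterior is Inverse-Gamma(α + n/2, β + SS/2) = Inverse-Gamma(8.5, 78.525).
The mode of Inverse-Gamma(a, b) is b/(a+1) = 78.525/9.5 ≈ 8.2658.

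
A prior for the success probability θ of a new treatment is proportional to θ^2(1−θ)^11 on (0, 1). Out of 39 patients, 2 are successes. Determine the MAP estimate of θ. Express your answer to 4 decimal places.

The prior density ∝ θ^2(1−θ)^11 is the kernel of Beta(3, 12).
Data: 2 successes in 39 trials. The binomial likelihood contributes θ^2(1−θ)^37, so the posterior is Beta(3+2, 12+37) = Beta(5, 49).
For Beta(a, b) with a, b > 1 the mode is (a−1)/(a+b−2) = 4/52 ≈ 0.0769.

θ̂_MAP = 0.0769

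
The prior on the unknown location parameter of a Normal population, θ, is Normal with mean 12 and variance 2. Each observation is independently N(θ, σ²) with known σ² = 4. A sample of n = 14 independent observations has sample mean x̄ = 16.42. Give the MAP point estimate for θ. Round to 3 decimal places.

θ̂_MAP = 15.868

n = 14, x̄ = 16.42.
For a Normal prior and Normal likelihood with known variance, the posterior is Normal; its mode equals its mean, the precision-weighted average.
Prior precision 1/σ₀² = 1/2 = 0.5; data precision n/σ² = 14/4 = 3.5.
θ̂ = (0.5·12 + 3.5·16.42) / (0.5 + 3.5) = 63.47/4 = 15.8675 ≈ 15.868.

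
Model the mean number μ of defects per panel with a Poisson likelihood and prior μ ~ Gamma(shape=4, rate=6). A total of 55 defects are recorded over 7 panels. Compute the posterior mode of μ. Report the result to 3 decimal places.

μ̂_MAP = 4.462

Σxᵢ = 55, n = 7.
Posterior ∝ μ^3e^(−6μ) · μ^55e^(−7μ) = μ^58e^(−13μ), i.e. Gamma(shape=59, rate=13).
The mode of a Gamma(a, b) with a ≥ 1 (shape–rate) is (a−1)/b = 58/13 ≈ 4.462.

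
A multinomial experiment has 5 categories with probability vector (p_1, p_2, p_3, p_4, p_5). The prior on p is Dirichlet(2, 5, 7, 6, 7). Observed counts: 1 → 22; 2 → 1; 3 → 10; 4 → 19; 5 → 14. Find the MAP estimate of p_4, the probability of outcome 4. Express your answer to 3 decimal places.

The posterior is Dirichlet(αᵢ + nᵢ) = Dirichlet(24, 6, 17, 25, 21).
For a Dirichlet(a₁,…,a_K) with all aᵢ > 1, the mode has j-th component (aⱼ − 1)/(Σaᵢ − K).
Here Σaᵢ = 93 and K = 5, so p_4 = (25 − 1)/(93 − 5) = 24/88 ≈ 0.273.

MAP estimate: 0.273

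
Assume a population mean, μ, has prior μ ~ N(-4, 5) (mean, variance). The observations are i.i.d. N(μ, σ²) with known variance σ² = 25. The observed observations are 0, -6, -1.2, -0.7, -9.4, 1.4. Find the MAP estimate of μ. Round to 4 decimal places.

n = 6; x̄ = (0 + (-6) + (-1.2) + (-0.7) + (-9.4) + 1.4)/6 = -15.9/6 = -2.65.
For a Normal prior and Normal likelihood with known variance, the posterior is Normal; its mode equals its mean, the precision-weighted average.
Prior precision 1/σ₀² = 1/5 = 0.2; data precision n/σ² = 6/25 = 0.24.
μ̂ = (0.2·(-4) + 0.24·(-2.65)) / (0.2 + 0.24) = (-1.436)/0.44 = -359/110 ≈ -3.2636.

μ̂_MAP = -3.2636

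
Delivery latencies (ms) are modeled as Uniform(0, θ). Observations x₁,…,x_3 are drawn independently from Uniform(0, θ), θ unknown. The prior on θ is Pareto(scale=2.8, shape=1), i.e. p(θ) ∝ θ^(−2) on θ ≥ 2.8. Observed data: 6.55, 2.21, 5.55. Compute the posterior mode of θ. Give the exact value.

The Uniform(0, θ) likelihood is θ^(−n) for θ ≥ max(xᵢ), zero otherwise. Here max(xᵢ) = 6.55.
Posterior ∝ θ^(−2) · θ^(−3) = θ^(−5) on θ ≥ max(2.8, 6.55) = 6.55.
This density is strictly decreasing in θ, so the posterior mode lies at the lower boundary of the support.

θ̂_MAP = 6.55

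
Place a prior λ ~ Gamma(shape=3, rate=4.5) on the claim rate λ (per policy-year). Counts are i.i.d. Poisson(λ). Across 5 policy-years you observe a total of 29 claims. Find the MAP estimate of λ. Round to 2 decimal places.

λ̂_MAP = 3.26

Σxᵢ = 29, n = 5.
Posterior ∝ λ^2e^(−4.5λ) · λ^29e^(−5λ) = λ^31e^(−9.5λ), i.e. Gamma(shape=32, rate=9.5).
The mode of a Gamma(a, b) with a ≥ 1 (shape–rate) is (a−1)/b = 31/9.5 ≈ 3.26.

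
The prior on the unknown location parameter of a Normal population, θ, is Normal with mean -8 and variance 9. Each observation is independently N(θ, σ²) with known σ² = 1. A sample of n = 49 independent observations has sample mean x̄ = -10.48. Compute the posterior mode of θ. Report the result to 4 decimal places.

n = 49, x̄ = -10.48.
For a Normal prior and Normal likelihood with known variance, the posterior is Normal; its mode equals its mean, the precision-weighted average.
Prior precision 1/σ₀² = 1/9; data precision n/σ² = 49/1 = 49.
θ̂ = ((1/9)·(-8) + 49·(-10.48)) / (1/9 + 49) = (-115742/225)/(442/9) = -57871/5525 ≈ -10.4744.

θ̂_MAP = -10.4744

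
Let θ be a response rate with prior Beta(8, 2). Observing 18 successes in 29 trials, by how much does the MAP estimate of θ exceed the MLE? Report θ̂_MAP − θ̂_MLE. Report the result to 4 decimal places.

Posterior is Beta(26, 13); MAP = (26−1)/(39−2) = 25/37 ≈ 0.67568.
MLE ignores the prior: θ̂_MLE = k/n = 18/29 ≈ 0.62069.
Difference = 25/37 − 18/29 = 59/1073 ≈ 0.0550.

MAP − MLE = 0.0550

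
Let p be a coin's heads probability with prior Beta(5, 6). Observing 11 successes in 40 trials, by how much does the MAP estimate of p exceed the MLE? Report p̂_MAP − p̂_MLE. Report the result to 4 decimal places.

Posterior is Beta(16, 35); MAP = (16−1)/(51−2) = 15/49 ≈ 0.30612.
MLE ignores the prior: p̂_MLE = k/n = 11/40 ≈ 0.27500.
Difference = 15/49 − 11/40 = 61/1960 ≈ 0.0311.

MAP − MLE = 0.0311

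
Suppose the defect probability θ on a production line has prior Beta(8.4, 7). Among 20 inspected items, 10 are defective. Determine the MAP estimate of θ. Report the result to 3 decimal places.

Prior: Beta(8.4, 7).
Data: 10 successes in 20 trials. The binomial likelihood contributes θ^10(1−θ)^10, so the posterior is Beta(8.4+10, 7+10) = Beta(18.4, 17).
For Beta(a, b) with a, b > 1 the mode is (a−1)/(a+b−2) = 17.4/33.4 ≈ 0.521.

θ̂_MAP = 0.521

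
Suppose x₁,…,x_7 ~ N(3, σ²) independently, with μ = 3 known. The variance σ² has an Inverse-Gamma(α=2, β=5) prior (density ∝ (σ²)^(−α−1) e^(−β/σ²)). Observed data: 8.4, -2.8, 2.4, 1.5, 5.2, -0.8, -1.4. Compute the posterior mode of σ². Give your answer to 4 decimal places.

Sum of squared deviations about the known mean: SS = (8.4−3)² + (-2.8−3)² + (2.4−3)² + (1.5−3)² + (5.2−3)² + (-0.8−3)² + (-1.4−3)² = 104.05.
The Normal likelihood contributes (σ²)^(−n/2) exp(−SS/(2σ²)), so the posterior is Inverse-Gamma(α + n/2, β + SS/2) = Inverse-Gamma(5.5, 57.025).
The mode of Inverse-Gamma(a, b) is b/(a+1) = 57.025/6.5 ≈ 8.7731.

σ̂²_MAP = 8.7731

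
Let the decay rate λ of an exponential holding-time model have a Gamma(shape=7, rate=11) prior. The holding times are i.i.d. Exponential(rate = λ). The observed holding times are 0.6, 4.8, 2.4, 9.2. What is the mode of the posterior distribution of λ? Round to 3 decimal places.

The Exponential(rate=λ) likelihood is ∝ λ^n e^(−λΣtᵢ). Here n = 4 and Σtᵢ = 0.6 + 4.8 + 2.4 + 9.2 = 17.
Posterior ∝ λ^6e^(−11λ) · λ^4e^(−17λ) = λ^10e^(−28λ), i.e. Gamma(11, 28).
Mode = (a−1)/b = 10/28 ≈ 0.357.

λ̂_MAP = 0.357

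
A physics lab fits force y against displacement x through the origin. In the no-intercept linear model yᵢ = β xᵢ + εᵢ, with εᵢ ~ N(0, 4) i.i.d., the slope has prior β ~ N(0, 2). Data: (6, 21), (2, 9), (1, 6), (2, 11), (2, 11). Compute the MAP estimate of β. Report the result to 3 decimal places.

log p(β | y) = −Σ(yᵢ − βxᵢ)²/(2·4) − β²/(2·2) + const.
Setting the derivative to zero: Σxᵢ(yᵢ − βxᵢ)/4 − β/2 = 0, so β = Σxᵢyᵢ / (Σxᵢ² + σ²/τ²).
Σxᵢyᵢ = 6·21 + 2·9 + 1·6 + 2·11 + 2·11 = 194; Σxᵢ² = 49; σ²/τ² = 2.
β̂_MAP = 194 / (49 + 2) = 194/51 ≈ 3.804.

β̂_MAP = 3.804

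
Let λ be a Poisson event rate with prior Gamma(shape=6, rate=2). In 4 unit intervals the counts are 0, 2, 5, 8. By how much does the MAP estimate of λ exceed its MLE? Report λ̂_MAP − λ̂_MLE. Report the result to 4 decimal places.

MAP − MLE = -0.4167

Σxᵢ = 15. Posterior is Gamma(21, 6); MAP = (21−1)/6 = 20/6 ≈ 3.33333.
MLE = x̄ = 15/4 ≈ 3.75000.
Difference = 20/6 − 15/4 = -5/12 ≈ -0.4167.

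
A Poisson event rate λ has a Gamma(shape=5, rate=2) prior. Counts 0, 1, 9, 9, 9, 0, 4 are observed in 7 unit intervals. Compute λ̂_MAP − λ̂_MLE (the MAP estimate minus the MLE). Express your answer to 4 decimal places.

Σxᵢ = 32. Posterior is Gamma(37, 9); MAP = (37−1)/9 = 36/9 ≈ 4.00000.
MLE = x̄ = 32/7 ≈ 4.57143.
Difference = 36/9 − 32/7 = -4/7 ≈ -0.5714.

MAP − MLE = -0.5714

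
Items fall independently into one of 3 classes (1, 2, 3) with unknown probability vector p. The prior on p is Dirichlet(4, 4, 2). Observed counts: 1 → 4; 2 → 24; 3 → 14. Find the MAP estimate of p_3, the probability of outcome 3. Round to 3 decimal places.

MAP estimate: 0.306

The posterior is Dirichlet(αᵢ + nᵢ) = Dirichlet(8, 28, 16).
For a Dirichlet(a₁,…,a_K) with all aᵢ > 1, the mode has j-th component (aⱼ − 1)/(Σaᵢ − K).
Here Σaᵢ = 52 and K = 3, so p_3 = (16 − 1)/(52 − 3) = 15/49 ≈ 0.306.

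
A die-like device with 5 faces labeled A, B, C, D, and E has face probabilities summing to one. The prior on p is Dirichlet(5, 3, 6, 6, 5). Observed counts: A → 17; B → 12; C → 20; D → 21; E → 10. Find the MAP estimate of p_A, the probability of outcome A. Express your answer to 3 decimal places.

The posterior is Dirichlet(αᵢ + nᵢ) = Dirichlet(22, 15, 26, 27, 15).
For a Dirichlet(a₁,…,a_K) with all aᵢ > 1, the mode has j-th component (aⱼ − 1)/(Σaᵢ − K).
Here Σaᵢ = 105 and K = 5, so p_A = (22 − 1)/(105 − 5) = 21/100 ≈ 0.210.

MAP estimate of p_A = 0.210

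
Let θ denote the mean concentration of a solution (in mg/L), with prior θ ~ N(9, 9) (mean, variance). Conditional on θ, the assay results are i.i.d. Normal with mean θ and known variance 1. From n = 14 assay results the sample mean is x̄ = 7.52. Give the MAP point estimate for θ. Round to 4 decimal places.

θ̂_MAP = 7.5317

n = 14, x̄ = 7.52.
For a Normal prior and Normal likelihood with known variance, the posterior is Normal; its mode equals its mean, the precision-weighted average.
Prior precision 1/σ₀² = 1/9; data precision n/σ² = 14/1 = 14.
θ̂ = ((1/9)·9 + 14·7.52) / (1/9 + 14) = 106.28/(127/9) = 23913/3175 ≈ 7.5317.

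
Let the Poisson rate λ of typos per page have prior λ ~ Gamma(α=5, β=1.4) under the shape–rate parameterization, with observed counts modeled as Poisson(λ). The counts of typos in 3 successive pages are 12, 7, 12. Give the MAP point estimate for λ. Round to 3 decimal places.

λ̂_MAP = 7.955

Σxᵢ = 12+7+12 = 31, with n = 3.
Posterior ∝ λ^4e^(−1.4λ) · λ^31e^(−3λ) = λ^35e^(−4.4λ), i.e. Gamma(shape=36, rate=4.4).
The mode of a Gamma(a, b) with a ≥ 1 (shape–rate) is (a−1)/b = 35/4.4 ≈ 7.955.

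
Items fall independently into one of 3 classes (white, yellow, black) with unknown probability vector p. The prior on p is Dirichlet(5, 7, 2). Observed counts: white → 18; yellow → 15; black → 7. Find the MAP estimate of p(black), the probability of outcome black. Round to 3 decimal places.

The posterior is Dirichlet(αᵢ + nᵢ) = Dirichlet(23, 22, 9).
For a Dirichlet(a₁,…,a_K) with all aᵢ > 1, the mode has j-th component (aⱼ − 1)/(Σaᵢ − K).
Here Σaᵢ = 54 and K = 3, so p(black) = (9 − 1)/(54 − 3) = 8/51 ≈ 0.157.

MAP estimate of p(black) = 0.157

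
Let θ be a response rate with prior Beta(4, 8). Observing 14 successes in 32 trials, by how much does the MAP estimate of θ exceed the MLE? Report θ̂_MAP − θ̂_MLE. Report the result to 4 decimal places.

MAP − MLE = -0.0327

Posterior is Beta(18, 26); MAP = (18−1)/(44−2) = 17/42 ≈ 0.40476.
MLE ignores the prior: θ̂_MLE = k/n = 14/32 ≈ 0.43750.
Difference = 17/42 − 14/32 = -11/336 ≈ -0.0327.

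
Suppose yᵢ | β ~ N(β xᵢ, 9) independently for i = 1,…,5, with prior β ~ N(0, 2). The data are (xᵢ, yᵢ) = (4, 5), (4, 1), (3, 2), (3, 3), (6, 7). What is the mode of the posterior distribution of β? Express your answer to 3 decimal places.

β̂_MAP = 0.895

log p(β | y) = −Σ(yᵢ − βxᵢ)²/(2·9) − β²/(2·2) + const.
Setting the derivative to zero: Σxᵢ(yᵢ − βxᵢ)/9 − β/2 = 0, so β = Σxᵢyᵢ / (Σxᵢ² + σ²/τ²).
Σxᵢyᵢ = 4·5 + 4·1 + 3·2 + 3·3 + 6·7 = 81; Σxᵢ² = 86; σ²/τ² = 4.5.
β̂_MAP = 81 / (86 + 4.5) = 81/90.5 ≈ 0.895.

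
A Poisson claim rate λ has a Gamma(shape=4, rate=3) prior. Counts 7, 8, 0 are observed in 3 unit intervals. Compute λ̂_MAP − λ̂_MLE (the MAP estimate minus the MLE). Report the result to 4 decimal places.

MAP − MLE = -2.0000

Σxᵢ = 15. Posterior is Gamma(19, 6); MAP = (19−1)/6 = 18/6 ≈ 3.00000.
MLE = x̄ = 15/3 ≈ 5.00000.
Difference = 18/6 − 15/3 = -2 ≈ -2.0000.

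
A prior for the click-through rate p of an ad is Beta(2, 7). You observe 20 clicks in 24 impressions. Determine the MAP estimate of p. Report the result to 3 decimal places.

Prior: Beta(2, 7).
Data: 20 successes in 24 trials. The binomial likelihood contributes p^20(1−p)^4, so the posterior is Beta(2+20, 7+4) = Beta(22, 11).
For Beta(a, b) with a, b > 1 the mode is (a−1)/(a+b−2) = 21/31 ≈ 0.677.

p̂_MAP = 0.677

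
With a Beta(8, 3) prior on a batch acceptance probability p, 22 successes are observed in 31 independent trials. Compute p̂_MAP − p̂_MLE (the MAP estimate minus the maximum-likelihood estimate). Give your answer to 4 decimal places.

MAP − MLE = 0.0153

Posterior is Beta(30, 12); MAP = (30−1)/(42−2) = 29/40 ≈ 0.72500.
MLE ignores the prior: p̂_MLE = k/n = 22/31 ≈ 0.70968.
Difference = 29/40 − 22/31 = 19/1240 ≈ 0.0153.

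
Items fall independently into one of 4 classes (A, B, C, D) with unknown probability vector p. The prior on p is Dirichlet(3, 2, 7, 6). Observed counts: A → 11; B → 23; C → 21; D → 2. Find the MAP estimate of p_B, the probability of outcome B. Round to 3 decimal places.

The posterior is Dirichlet(αᵢ + nᵢ) = Dirichlet(14, 25, 28, 8).
For a Dirichlet(a₁,…,a_K) with all aᵢ > 1, the mode has j-th component (aⱼ − 1)/(Σaᵢ − K).
Here Σaᵢ = 75 and K = 4, so p_B = (25 − 1)/(75 − 4) = 24/71 ≈ 0.338.

MAP estimate of p_B = 0.338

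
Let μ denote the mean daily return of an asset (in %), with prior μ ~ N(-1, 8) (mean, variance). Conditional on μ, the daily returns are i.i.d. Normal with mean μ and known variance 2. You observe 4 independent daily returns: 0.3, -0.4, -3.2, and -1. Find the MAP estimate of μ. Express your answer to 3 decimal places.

n = 4; x̄ = (0.3 + (-0.4) + (-3.2) + (-1))/4 = -4.3/4 = -1.075.
For a Normal prior and Normal likelihood with known variance, the posterior is Normal; its mode equals its mean, the precision-weighted average.
Prior precision 1/σ₀² = 1/8 = 0.125; data precision n/σ² = 4/2 = 2.
μ̂ = (0.125·(-1) + 2·(-1.075)) / (0.125 + 2) = (-2.275)/2.125 = -91/85 ≈ -1.071.

μ̂_MAP = -1.071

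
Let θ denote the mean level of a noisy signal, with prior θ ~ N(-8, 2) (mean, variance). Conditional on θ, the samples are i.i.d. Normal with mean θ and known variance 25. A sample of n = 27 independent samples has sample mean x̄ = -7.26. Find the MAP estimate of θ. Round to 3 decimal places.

θ̂_MAP = -7.494

n = 27, x̄ = -7.26.
For a Normal prior and Normal likelihood with known variance, the posterior is Normal; its mode equals its mean, the precision-weighted average.
Prior precision 1/σ₀² = 1/2 = 0.5; data precision n/σ² = 27/25 = 1.08.
θ̂ = (0.5·(-8) + 1.08·(-7.26)) / (0.5 + 1.08) = (-11.8408)/1.58 = -14801/1975 ≈ -7.494.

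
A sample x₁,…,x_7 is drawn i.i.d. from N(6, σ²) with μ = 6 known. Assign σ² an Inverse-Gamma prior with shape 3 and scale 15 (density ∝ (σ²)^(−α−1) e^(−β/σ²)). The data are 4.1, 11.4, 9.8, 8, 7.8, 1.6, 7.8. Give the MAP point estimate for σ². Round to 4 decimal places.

Sum of squared deviations about the known mean: SS = (4.1−6)² + (11.4−6)² + (9.8−6)² + (8−6)² + (7.8−6)² + (1.6−6)² + (7.8−6)² = 77.05.
The Normal likelihood contributes (σ²)^(−n/2) exp(−SS/(2σ²)), so the posterior is Inverse-Gamma(α + n/2, β + SS/2) = Inverse-Gamma(6.5, 53.525).
The mode of Inverse-Gamma(a, b) is b/(a+1) = 53.525/7.5 ≈ 7.1367.

σ̂²_MAP = 7.1367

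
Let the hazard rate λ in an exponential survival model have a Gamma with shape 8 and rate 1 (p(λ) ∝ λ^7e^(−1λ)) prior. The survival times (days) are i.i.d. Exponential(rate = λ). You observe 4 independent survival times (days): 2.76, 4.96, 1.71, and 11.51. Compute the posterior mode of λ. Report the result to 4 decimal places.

The Exponential(rate=λ) likelihood is ∝ λ^n e^(−λΣtᵢ). Here n = 4 and Σtᵢ = 2.76 + 4.96 + 1.71 + 11.51 = 20.94.
Posterior ∝ λ^7e^(−1λ) · λ^4e^(−20.94λ) = λ^11e^(−21.94λ), i.e. Gamma(12, 21.94).
Mode = (a−1)/b = 11/21.94 ≈ 0.5014.

λ̂_MAP = 0.5014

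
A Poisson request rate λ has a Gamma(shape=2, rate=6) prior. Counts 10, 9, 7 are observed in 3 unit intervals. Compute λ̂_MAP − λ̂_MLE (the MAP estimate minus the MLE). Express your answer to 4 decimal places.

Σxᵢ = 26. Posterior is Gamma(28, 9); MAP = (28−1)/9 = 27/9 ≈ 3.00000.
MLE = x̄ = 26/3 ≈ 8.66667.
Difference = 27/9 − 26/3 = -17/3 ≈ -5.6667.

MAP − MLE = -5.6667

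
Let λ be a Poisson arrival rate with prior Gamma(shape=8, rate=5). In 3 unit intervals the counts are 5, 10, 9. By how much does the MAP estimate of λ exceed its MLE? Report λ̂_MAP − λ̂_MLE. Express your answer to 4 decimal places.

Σxᵢ = 24. Posterior is Gamma(32, 8); MAP = (32−1)/8 = 31/8 ≈ 3.87500.
MLE = x̄ = 24/3 ≈ 8.00000.
Difference = 31/8 − 24/3 = -33/8 ≈ -4.1250.

MAP − MLE = -4.1250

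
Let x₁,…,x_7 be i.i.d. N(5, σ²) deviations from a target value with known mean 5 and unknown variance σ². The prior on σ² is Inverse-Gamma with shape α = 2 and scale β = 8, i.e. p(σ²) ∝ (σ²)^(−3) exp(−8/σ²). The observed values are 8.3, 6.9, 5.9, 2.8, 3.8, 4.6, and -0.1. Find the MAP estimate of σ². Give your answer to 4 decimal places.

Sum of squared deviations about the known mean: SS = (8.3−5)² + (6.9−5)² + (5.9−5)² + (2.8−5)² + (3.8−5)² + (4.6−5)² + (-0.1−5)² = 47.76.
The Normal likelihood contributes (σ²)^(−n/2) exp(−SS/(2σ²)), so the posterior is Inverse-Gamma(α + n/2, β + SS/2) = Inverse-Gamma(5.5, 31.88).
The mode of Inverse-Gamma(a, b) is b/(a+1) = 31.88/6.5 ≈ 4.9046.

σ̂²_MAP = 4.9046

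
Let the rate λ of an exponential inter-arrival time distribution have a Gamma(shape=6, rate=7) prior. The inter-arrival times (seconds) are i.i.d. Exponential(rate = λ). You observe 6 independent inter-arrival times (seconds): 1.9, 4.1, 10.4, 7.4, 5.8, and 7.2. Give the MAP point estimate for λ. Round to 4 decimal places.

λ̂_MAP = 0.2511

The Exponential(rate=λ) likelihood is ∝ λ^n e^(−λΣtᵢ). Here n = 6 and Σtᵢ = 1.9 + 4.1 + 10.4 + 7.4 + 5.8 + 7.2 = 36.8.
Posterior ∝ λ^5e^(−7λ) · λ^6e^(−36.8λ) = λ^11e^(−43.8λ), i.e. Gamma(12, 43.8).
Mode = (a−1)/b = 11/43.8 ≈ 0.2511.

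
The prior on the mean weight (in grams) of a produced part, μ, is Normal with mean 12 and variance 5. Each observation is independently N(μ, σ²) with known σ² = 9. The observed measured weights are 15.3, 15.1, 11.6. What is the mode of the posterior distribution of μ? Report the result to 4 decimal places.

n = 3; x̄ = (15.3 + 15.1 + 11.6)/3 = 42/3 = 14.
For a Normal prior and Normal likelihood with known variance, the posterior is Normal; its mode equals its mean, the precision-weighted average.
Prior precision 1/σ₀² = 1/5 = 0.2; data precision n/σ² = 3/9 = 1/3.
μ̂ = (0.2·12 + (1/3)·14) / (0.2 + 1/3) = (106/15)/(8/15) = 13.2500.

μ̂_MAP = 13.2500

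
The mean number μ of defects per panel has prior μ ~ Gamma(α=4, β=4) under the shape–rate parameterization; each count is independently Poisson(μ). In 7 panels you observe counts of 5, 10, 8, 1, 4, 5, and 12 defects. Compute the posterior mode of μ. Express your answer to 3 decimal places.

μ̂_MAP = 4.364

Σxᵢ = 5+10+8+1+4+5+12 = 45, with n = 7.
Posterior ∝ μ^3e^(−4μ) · μ^45e^(−7μ) = μ^48e^(−11μ), i.e. Gamma(shape=49, rate=11).
The mode of a Gamma(a, b) with a ≥ 1 (shape–rate) is (a−1)/b = 48/11 ≈ 4.364.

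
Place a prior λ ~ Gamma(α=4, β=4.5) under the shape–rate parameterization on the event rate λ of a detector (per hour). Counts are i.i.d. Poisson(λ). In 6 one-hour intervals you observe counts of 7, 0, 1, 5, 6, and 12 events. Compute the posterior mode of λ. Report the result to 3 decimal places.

λ̂_MAP = 3.238

Σxᵢ = 7+0+1+5+6+12 = 31, with n = 6.
Posterior ∝ λ^3e^(−4.5λ) · λ^31e^(−6λ) = λ^34e^(−10.5λ), i.e. Gamma(shape=35, rate=10.5).
The mode of a Gamma(a, b) with a ≥ 1 (shape–rate) is (a−1)/b = 34/10.5 ≈ 3.238.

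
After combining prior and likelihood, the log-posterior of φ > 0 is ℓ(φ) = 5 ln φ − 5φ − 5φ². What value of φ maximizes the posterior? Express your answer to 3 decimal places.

φ̂_MAP = 0.500

ℓ'(φ) = 5/φ − 5 − 10φ. Setting this to zero and multiplying by φ: 10φ² + 5φ − 5 = 0.
φ = (−5 + √(5² + 4·10·5)) / (2·10) = (−5 + √225) / 20 = (−5 + 15)/20 = 1/2.
ℓ''(φ) = −5/φ² − 10 < 0, confirming a maximum.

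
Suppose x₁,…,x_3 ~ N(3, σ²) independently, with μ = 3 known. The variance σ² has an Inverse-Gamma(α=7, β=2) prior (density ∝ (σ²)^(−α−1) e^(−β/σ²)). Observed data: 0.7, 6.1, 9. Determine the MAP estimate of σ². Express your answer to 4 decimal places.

Sum of squared deviations about the known mean: SS = (0.7−3)² + (6.1−3)² + (9−3)² = 50.9.
The Normal likelihood contributes (σ²)^(−n/2) exp(−SS/(2σ²)), so the posterior is Inverse-Gamma(α + n/2, β + SS/2) = Inverse-Gamma(8.5, 27.45).
The mode of Inverse-Gamma(a, b) is b/(a+1) = 27.45/9.5 ≈ 2.8895.

σ̂²_MAP = 2.8895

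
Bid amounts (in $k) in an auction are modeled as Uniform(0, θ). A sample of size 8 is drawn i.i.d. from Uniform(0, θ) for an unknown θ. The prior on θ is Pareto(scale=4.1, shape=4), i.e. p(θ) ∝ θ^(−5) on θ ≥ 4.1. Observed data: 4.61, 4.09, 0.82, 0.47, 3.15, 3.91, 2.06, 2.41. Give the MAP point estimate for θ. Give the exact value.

The Uniform(0, θ) likelihood is θ^(−n) for θ ≥ max(xᵢ), zero otherwise. Here max(xᵢ) = 4.61.
Posterior ∝ θ^(−5) · θ^(−8) = θ^(−13) on θ ≥ max(4.1, 4.61) = 4.61.
This density is strictly decreasing in θ, so the posterior mode lies at the lower boundary of the support.

θ̂_MAP = 4.61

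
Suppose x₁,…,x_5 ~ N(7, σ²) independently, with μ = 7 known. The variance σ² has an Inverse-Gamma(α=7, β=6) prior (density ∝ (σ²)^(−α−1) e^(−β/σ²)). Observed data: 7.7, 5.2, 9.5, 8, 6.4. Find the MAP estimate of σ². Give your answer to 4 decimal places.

σ̂²_MAP = 1.1114

Sum of squared deviations about the known mean: SS = (7.7−7)² + (5.2−7)² + (9.5−7)² + (8−7)² + (6.4−7)² = 11.34.
The Normal likelihood contributes (σ²)^(−n/2) exp(−SS/(2σ²)), so the posterior is Inverse-Gamma(α + n/2, β + SS/2) = Inverse-Gamma(9.5, 11.67).
The mode of Inverse-Gamma(a, b) is b/(a+1) = 11.67/10.5 ≈ 1.1114.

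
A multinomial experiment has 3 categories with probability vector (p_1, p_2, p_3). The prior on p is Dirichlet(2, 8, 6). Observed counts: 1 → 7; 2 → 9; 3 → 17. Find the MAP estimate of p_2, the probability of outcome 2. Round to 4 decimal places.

MAP estimate: 0.3478

The posterior is Dirichlet(αᵢ + nᵢ) = Dirichlet(9, 17, 23).
For a Dirichlet(a₁,…,a_K) with all aᵢ > 1, the mode has j-th component (aⱼ − 1)/(Σaᵢ − K).
Here Σaᵢ = 49 and K = 3, so p_2 = (17 − 1)/(49 − 3) = 16/46 ≈ 0.3478.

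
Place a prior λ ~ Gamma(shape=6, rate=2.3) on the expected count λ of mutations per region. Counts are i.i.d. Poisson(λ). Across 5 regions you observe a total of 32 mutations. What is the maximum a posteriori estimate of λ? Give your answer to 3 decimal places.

Σxᵢ = 32, n = 5.
Posterior ∝ λ^5e^(−2.3λ) · λ^32e^(−5λ) = λ^37e^(−7.3λ), i.e. Gamma(shape=38, rate=7.3).
The mode of a Gamma(a, b) with a ≥ 1 (shape–rate) is (a−1)/b = 37/7.3 ≈ 5.068.

λ̂_MAP = 5.068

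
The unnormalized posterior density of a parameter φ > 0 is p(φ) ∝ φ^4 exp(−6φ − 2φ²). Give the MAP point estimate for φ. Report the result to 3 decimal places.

ℓ'(φ) = 4/φ − 6 − 4φ. Setting this to zero and multiplying by φ: 4φ² + 6φ − 4 = 0.
φ = (−6 + √(6² + 4·4·4)) / (2·4) = (−6 + √100) / 8 = (−6 + 10)/8 = 1/2.
ℓ''(φ) = −4/φ² − 4 < 0, confirming a maximum.

φ̂_MAP = 0.500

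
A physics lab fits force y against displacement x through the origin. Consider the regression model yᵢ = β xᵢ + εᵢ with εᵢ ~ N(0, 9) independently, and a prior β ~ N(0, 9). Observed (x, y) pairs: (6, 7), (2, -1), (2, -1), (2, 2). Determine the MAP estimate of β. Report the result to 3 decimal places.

log p(β | y) = −Σ(yᵢ − βxᵢ)²/(2·9) − β²/(2·9) + const.
Setting the derivative to zero: Σxᵢ(yᵢ − βxᵢ)/9 − β/9 = 0, so β = Σxᵢyᵢ / (Σxᵢ² + σ²/τ²).
Σxᵢyᵢ = 6·7 + 2·(-1) + 2·(-1) + 2·2 = 42; Σxᵢ² = 48; σ²/τ² = 1.
β̂_MAP = 42 / (48 + 1) = 42/49 ≈ 0.857.

β̂_MAP = 0.857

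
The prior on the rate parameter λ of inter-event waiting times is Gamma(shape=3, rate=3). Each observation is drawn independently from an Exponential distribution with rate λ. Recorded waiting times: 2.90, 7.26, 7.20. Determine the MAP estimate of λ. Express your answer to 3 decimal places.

The Exponential(rate=λ) likelihood is ∝ λ^n e^(−λΣtᵢ). Here n = 3 and Σtᵢ = 2.90 + 7.26 + 7.20 = 17.36.
Posterior ∝ λ^2e^(−3λ) · λ^3e^(−17.36λ) = λ^5e^(−20.36λ), i.e. Gamma(6, 20.36).
Mode = (a−1)/b = 5/20.36 ≈ 0.246.

λ̂_MAP = 0.246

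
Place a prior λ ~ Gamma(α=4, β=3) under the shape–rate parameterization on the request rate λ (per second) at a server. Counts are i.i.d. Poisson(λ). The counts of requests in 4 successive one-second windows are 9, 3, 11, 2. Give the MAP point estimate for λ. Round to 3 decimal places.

λ̂_MAP = 4.000

Σxᵢ = 9+3+11+2 = 25, with n = 4.
Posterior ∝ λ^3e^(−3λ) · λ^25e^(−4λ) = λ^28e^(−7λ), i.e. Gamma(shape=29, rate=7).
The mode of a Gamma(a, b) with a ≥ 1 (shape–rate) is (a−1)/b = 28/7 ≈ 4.000.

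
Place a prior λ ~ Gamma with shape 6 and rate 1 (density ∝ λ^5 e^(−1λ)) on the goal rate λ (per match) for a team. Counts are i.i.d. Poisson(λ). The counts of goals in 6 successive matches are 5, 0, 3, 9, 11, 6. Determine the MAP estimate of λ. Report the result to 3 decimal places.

λ̂_MAP = 5.571

Σxᵢ = 5+0+3+9+11+6 = 34, with n = 6.
Posterior ∝ λ^5e^(−1λ) · λ^34e^(−6λ) = λ^39e^(−7λ), i.e. Gamma(shape=40, rate=7).
The mode of a Gamma(a, b) with a ≥ 1 (shape–rate) is (a−1)/b = 39/7 ≈ 5.571.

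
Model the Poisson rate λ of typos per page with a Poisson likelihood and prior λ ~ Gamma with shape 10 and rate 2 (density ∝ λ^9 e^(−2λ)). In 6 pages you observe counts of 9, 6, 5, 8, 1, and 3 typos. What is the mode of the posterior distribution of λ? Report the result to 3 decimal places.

Σxᵢ = 9+6+5+8+1+3 = 32, with n = 6.
Posterior ∝ λ^9e^(−2λ) · λ^32e^(−6λ) = λ^41e^(−8λ), i.e. Gamma(shape=42, rate=8).
The mode of a Gamma(a, b) with a ≥ 1 (shape–rate) is (a−1)/b = 41/8 ≈ 5.125.

λ̂_MAP = 5.125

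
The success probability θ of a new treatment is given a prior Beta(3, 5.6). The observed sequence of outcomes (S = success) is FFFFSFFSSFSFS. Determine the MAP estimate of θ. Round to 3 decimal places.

θ̂_MAP = 0.357

Prior: Beta(3, 5.6).
Data: 5 successes in 13 trials (from the sequence). The binomial likelihood contributes θ^5(1−θ)^8, so the posterior is Beta(3+5, 5.6+8) = Beta(8, 13.6).
For Beta(a, b) with a, b > 1 the mode is (a−1)/(a+b−2) = 7/19.6 ≈ 0.357.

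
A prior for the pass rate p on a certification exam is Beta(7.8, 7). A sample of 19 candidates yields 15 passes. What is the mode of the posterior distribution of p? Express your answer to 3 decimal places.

Prior: Beta(7.8, 7).
Data: 15 successes in 19 trials. The binomial likelihood contributes p^15(1−p)^4, so the posterior is Beta(7.8+15, 7+4) = Beta(22.8, 11).
For Beta(a, b) with a, b > 1 the mode is (a−1)/(a+b−2) = 21.8/31.8 ≈ 0.686.

p̂_MAP = 0.686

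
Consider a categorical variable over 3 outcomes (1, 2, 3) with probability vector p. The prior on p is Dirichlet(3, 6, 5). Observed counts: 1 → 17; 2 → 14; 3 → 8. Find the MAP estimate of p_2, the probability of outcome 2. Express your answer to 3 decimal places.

The posterior is Dirichlet(αᵢ + nᵢ) = Dirichlet(20, 20, 13).
For a Dirichlet(a₁,…,a_K) with all aᵢ > 1, the mode has j-th component (aⱼ − 1)/(Σaᵢ − K).
Here Σaᵢ = 53 and K = 3, so p_2 = (20 − 1)/(53 − 3) = 19/50 ≈ 0.380.

MAP estimate: 0.380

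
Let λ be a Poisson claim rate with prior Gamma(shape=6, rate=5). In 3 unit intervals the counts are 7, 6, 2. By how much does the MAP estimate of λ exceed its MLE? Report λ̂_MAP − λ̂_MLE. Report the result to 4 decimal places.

Σxᵢ = 15. Posterior is Gamma(21, 8); MAP = (21−1)/8 = 20/8 ≈ 2.50000.
MLE = x̄ = 15/3 ≈ 5.00000.
Difference = 20/8 − 15/3 = -5/2 ≈ -2.5000.

MAP − MLE = -2.5000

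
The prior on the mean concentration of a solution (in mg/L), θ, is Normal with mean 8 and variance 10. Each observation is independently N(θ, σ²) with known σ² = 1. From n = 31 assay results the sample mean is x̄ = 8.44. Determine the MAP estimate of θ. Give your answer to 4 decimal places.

θ̂_MAP = 8.4386

n = 31, x̄ = 8.44.
For a Normal prior and Normal likelihood with known variance, the posterior is Normal; its mode equals its mean, the precision-weighted average.
Prior precision 1/σ₀² = 1/10 = 0.1; data precision n/σ² = 31/1 = 31.
θ̂ = (0.1·8 + 31·8.44) / (0.1 + 31) = 262.44/31.1 = 13122/1555 ≈ 8.4386.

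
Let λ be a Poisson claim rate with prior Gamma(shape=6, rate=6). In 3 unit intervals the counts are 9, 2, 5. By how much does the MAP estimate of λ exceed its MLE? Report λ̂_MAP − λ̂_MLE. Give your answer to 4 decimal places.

Σxᵢ = 16. Posterior is Gamma(22, 9); MAP = (22−1)/9 = 21/9 ≈ 2.33333.
MLE = x̄ = 16/3 ≈ 5.33333.
Difference = 21/9 − 16/3 = -3 ≈ -3.0000.

MAP − MLE = -3.0000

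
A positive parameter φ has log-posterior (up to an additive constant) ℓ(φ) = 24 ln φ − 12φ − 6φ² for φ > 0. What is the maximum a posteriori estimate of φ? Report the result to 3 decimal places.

φ̂_MAP = 1.000

ℓ'(φ) = 24/φ − 12 − 12φ. Setting this to zero and multiplying by φ: 12φ² + 12φ − 24 = 0.
φ = (−12 + √(12² + 4·12·24)) / (2·12) = (−12 + √1296) / 24 = (−12 + 36)/24 = 1.
ℓ''(φ) = −24/φ² − 12 < 0, confirming a maximum.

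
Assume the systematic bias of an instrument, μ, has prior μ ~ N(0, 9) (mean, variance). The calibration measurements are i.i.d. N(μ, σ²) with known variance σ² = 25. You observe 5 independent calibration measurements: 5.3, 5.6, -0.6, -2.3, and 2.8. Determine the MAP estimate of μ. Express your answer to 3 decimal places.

μ̂_MAP = 1.389

n = 5; x̄ = (5.3 + 5.6 + (-0.6) + (-2.3) + 2.8)/5 = 10.8/5 = 2.16.
For a Normal prior and Normal likelihood with known variance, the posterior is Normal; its mode equals its mean, the precision-weighted average.
Prior precision 1/σ₀² = 1/9; data precision n/σ² = 5/25 = 0.2.
μ̂ = ((1/9)·0 + 0.2·2.16) / (1/9 + 0.2) = 0.432/(14/45) = 243/175 ≈ 1.389.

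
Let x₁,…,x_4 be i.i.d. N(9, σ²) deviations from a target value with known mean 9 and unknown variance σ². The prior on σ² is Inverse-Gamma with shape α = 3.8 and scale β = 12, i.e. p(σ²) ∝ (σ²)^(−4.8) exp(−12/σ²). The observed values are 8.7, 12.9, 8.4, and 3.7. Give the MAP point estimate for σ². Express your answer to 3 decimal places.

Sum of squared deviations about the known mean: SS = (8.7−9)² + (12.9−9)² + (8.4−9)² + (3.7−9)² = 43.75.
The Normal likelihood contributes (σ²)^(−n/2) exp(−SS/(2σ²)), so the posterior is Inverse-Gamma(α + n/2, β + SS/2) = Inverse-Gamma(5.8, 33.875).
The mode of Inverse-Gamma(a, b) is b/(a+1) = 33.875/6.8 ≈ 4.982.

σ̂²_MAP = 4.982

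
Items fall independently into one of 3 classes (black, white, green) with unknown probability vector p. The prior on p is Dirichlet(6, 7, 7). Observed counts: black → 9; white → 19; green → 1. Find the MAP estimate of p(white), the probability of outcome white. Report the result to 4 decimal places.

MAP estimate of p(white) = 0.5435

The posterior is Dirichlet(αᵢ + nᵢ) = Dirichlet(15, 26, 8).
For a Dirichlet(a₁,…,a_K) with all aᵢ > 1, the mode has j-th component (aⱼ − 1)/(Σaᵢ − K).
Here Σaᵢ = 49 and K = 3, so p(white) = (26 − 1)/(49 − 3) = 25/46 ≈ 0.5435.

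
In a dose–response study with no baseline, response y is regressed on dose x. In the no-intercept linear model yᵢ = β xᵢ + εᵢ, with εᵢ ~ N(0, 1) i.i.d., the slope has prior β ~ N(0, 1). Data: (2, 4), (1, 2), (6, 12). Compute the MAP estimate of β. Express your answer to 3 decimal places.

log p(β | y) = −Σ(yᵢ − βxᵢ)²/(2·1) − β²/(2·1) + const.
Setting the derivative to zero: Σxᵢ(yᵢ − βxᵢ)/1 − β/1 = 0, so β = Σxᵢyᵢ / (Σxᵢ² + σ²/τ²).
Σxᵢyᵢ = 2·4 + 1·2 + 6·12 = 82; Σxᵢ² = 41; σ²/τ² = 1.
β̂_MAP = 82 / (41 + 1) = 82/42 ≈ 1.952.

β̂_MAP = 1.952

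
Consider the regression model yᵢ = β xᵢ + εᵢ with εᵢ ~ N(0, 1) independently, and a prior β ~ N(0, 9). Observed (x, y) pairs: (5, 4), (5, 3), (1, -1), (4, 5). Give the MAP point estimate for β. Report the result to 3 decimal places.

log p(β | y) = −Σ(yᵢ − βxᵢ)²/(2·1) − β²/(2·9) + const.
Setting the derivative to zero: Σxᵢ(yᵢ − βxᵢ)/1 − β/9 = 0, so β = Σxᵢyᵢ / (Σxᵢ² + σ²/τ²).
Σxᵢyᵢ = 5·4 + 5·3 + 1·(-1) + 4·5 = 54; Σxᵢ² = 67; σ²/τ² = 1/9.
β̂_MAP = 54 / (67 + 1/9) = 54/(604/9) = 243/302 ≈ 0.805.

β̂_MAP = 0.805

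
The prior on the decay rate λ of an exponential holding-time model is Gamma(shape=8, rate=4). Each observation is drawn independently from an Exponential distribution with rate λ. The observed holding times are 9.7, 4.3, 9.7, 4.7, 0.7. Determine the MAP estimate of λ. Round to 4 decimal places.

λ̂_MAP = 0.3625

The Exponential(rate=λ) likelihood is ∝ λ^n e^(−λΣtᵢ). Here n = 5 and Σtᵢ = 9.7 + 4.3 + 9.7 + 4.7 + 0.7 = 29.1.
Posterior ∝ λ^7e^(−4λ) · λ^5e^(−29.1λ) = λ^12e^(−33.1λ), i.e. Gamma(13, 33.1).
Mode = (a−1)/b = 12/33.1 ≈ 0.3625.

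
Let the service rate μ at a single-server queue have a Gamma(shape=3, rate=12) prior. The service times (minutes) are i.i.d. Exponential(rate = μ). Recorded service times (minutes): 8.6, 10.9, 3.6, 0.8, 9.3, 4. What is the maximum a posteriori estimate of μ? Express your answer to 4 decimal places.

μ̂_MAP = 0.1626

The Exponential(rate=μ) likelihood is ∝ μ^n e^(−μΣtᵢ). Here n = 6 and Σtᵢ = 8.6 + 10.9 + 3.6 + 0.8 + 9.3 + 4 = 37.2.
Posterior ∝ μ^2e^(−12μ) · μ^6e^(−37.2μ) = μ^8e^(−49.2μ), i.e. Gamma(9, 49.2).
Mode = (a−1)/b = 8/49.2 ≈ 0.1626.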